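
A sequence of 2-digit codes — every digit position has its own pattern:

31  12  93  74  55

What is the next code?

First digit: −2 each step, mod 10; 3, 1, 9, 7, 5 → 3.
Second digit: +1 each step, mod 10, so 1, 2, 3, 4, 5 → 6.
So the next code is 36.

36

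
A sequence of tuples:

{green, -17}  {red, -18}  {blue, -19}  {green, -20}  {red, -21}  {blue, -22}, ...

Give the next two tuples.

Colour — repeats green → red → blue: green, red, blue, green, red, blue → green → red.
Second entry goes -17, -18, -19, -20, -21, -22 → -23 → -24 (−1 each step).
So the next two tuples are {green, -23} and {red, -24}.

{green, -23}, {red, -24}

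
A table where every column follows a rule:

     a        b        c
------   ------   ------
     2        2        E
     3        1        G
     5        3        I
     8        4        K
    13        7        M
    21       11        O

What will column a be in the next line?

34

For the column a, each term is the sum of the two before it: 2, 3, 5, 8, 13, 21 → 34.
Column b goes 2, 1, 3, 4, 7, 11 → 18 (each term is the sum of the two before it).
Column c: letters move forward 2 places in the alphabet; E, G, I, K, M, O → Q.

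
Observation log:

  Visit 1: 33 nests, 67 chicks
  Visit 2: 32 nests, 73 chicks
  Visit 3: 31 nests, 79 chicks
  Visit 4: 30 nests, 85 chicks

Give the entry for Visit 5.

29 nests, 91 chicks

Nests: −1 each step, so 33, 32, 31, 30 → 29.
Chicks: 67, 73, 79, 85 → 91 (+6 each step).
Putting it together: 29 nests, 91 chicks.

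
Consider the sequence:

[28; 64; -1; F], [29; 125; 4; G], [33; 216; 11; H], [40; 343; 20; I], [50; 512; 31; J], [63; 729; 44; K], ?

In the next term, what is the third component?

Third component: -1, 4, 11, 20, 31, 44 → 59 (differences are 5, 7, 9, … (increasing by 2 each time)).

59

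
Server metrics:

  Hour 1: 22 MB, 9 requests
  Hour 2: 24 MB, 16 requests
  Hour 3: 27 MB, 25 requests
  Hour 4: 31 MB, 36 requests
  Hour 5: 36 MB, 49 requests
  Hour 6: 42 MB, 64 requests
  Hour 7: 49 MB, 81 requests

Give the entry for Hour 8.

57 MB, 100 requests

MB: differences are 2, 3, 4, … (increasing by 1 each time); 22, 24, 27, 31, 36, 42, 49 → 57.
Requests: perfect squares: 3², 4², 5², …; 9, 16, 25, 36, 49, 64, 81 → 100.
Combining the parts gives 57 MB, 100 requests.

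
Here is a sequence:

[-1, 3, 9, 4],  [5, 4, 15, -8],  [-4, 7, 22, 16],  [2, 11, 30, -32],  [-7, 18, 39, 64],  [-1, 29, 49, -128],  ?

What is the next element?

First entry: alternating steps +6, −9, +6, −9, …; -1, 5, -4, 2, -7, -1 → -10.
Second entry: each term is the sum of the two before it, so 3, 4, 7, 11, 18, 29 → 47.
Third entry — differences are 6, 7, 8, … (increasing by 1 each time): 9, 15, 22, 30, 39, 49 → 60.
For the fourth entry, ×(-2) each step: 4, -8, 16, -32, 64, -128 → 256.
So the next element is [-10, 47, 60, 256].

[-10, 47, 60, 256]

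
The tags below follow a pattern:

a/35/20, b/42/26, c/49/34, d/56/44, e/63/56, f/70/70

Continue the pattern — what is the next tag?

g/77/86

Letter — letters move forward 1 place in the alphabet: a, b, c, d, e, f → g.
Second component — +7 each step: 35, 42, 49, 56, 63, 70 → 77.
Third component goes 20, 26, 34, 44, 56, 70 → 86 (differences are 6, 8, 10, … (increasing by 2 each time)).
So the next tag is g/77/86.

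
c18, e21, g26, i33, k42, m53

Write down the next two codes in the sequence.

o66 then q81

Letter goes c, e, g, i, k, m → o → q (letters move forward 2 places in the alphabet).
Second component — differences are 3, 5, 7, … (increasing by 2 each time): 18, 21, 26, 33, 42, 53 → 66 → 81.
So the next two codes are o66 and q81.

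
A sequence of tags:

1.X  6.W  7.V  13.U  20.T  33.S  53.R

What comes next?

86.Q

First component — each term is the sum of the two before it: 1, 6, 7, 13, 20, 33, 53 → 86.
Letter — letters move back 1 place in the alphabet: X, W, V, U, T, S, R → Q.
Putting it together: 86.Q.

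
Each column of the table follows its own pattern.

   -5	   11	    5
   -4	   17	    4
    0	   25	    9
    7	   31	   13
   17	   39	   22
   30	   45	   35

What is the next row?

46  53  57

First component — differences are 1, 4, 7, … (increasing by 3 each time): -5, -4, 0, 7, 17, 30 → 46.
Second component: alternating steps +6, +8, +6, +8, …; 11, 17, 25, 31, 39, 45 → 53.
Third component: each term is the sum of the two before it; 5, 4, 9, 13, 22, 35 → 57.
So the next row is 46  53  57.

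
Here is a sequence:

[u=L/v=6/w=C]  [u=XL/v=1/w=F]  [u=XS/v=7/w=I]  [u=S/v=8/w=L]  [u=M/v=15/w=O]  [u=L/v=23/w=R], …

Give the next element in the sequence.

U: L, XL, XS, S, M, L → XL (repeats L → XL → XS → S → M).
V: 6, 1, 7, 8, 15, 23 → 38 (each term is the sum of the two before it).
W — letters move forward 3 places in the alphabet: C, F, I, L, O, R → U.
Putting it together: [u=XL/v=38/w=U].

[u=XL/v=38/w=U]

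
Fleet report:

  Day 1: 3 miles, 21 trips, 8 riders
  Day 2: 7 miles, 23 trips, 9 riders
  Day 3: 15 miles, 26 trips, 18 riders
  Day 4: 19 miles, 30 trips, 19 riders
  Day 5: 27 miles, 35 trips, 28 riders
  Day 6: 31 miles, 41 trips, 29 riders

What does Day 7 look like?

For the miles, alternating steps +4, +8, +4, +8, …: 3, 7, 15, 19, 27, 31 → 39.
Trips goes 21, 23, 26, 30, 35, 41 → 48 (differences are 2, 3, 4, … (increasing by 1 each time)).
Riders: alternating steps +1, +9, +1, +9, …, so 8, 9, 18, 19, 28, 29 → 38.
So the next record is 39 miles, 48 trips, 38 riders.

39 miles, 48 trips, 38 riders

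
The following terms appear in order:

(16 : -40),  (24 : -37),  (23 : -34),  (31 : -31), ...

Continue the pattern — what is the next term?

(30 : -28)

First value: 16, 24, 23, 31 → 30 (alternating steps +8, −1, +8, −1, …).
Second value: -40, -37, -34, -31 → -28 (+3 each step).
So the next term is (30 : -28).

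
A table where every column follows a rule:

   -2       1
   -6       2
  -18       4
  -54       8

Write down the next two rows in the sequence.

-162  16; -486  32

First component: ×3 each step, so -2, -6, -18, -54 → -162 → -486.
Second component goes 1, 2, 4, 8 → 16 → 32 (×2 each step).
Putting the parts together: -162  16 and then -486  32.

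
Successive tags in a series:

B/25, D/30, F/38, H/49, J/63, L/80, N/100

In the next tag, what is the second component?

For the second component, differences are 5, 8, 11, … (increasing by 3 each time): 25, 30, 38, 49, 63, 80, 100 → 123.

123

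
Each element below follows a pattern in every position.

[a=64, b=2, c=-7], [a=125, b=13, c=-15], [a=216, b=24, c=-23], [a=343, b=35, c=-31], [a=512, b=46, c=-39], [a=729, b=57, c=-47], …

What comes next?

A goes 64, 125, 216, 343, 512, 729 → 1000 (perfect cubes: 4³, 5³, 6³, …).
B goes 2, 13, 24, 35, 46, 57 → 68 (+11 each step).
C — −8 each step: -7, -15, -23, -31, -39, -47 → -55.
So the next element is [a=1000, b=68, c=-55].

[a=1000, b=68, c=-55]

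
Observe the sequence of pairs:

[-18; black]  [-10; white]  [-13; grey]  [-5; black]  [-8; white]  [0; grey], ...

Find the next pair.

[-3; black]

First entry: alternating steps +8, −3, +8, −3, …; -18, -10, -13, -5, -8, 0 → -3.
Shade — repeats black → white → grey: black, white, grey, black, white, grey → black.
Combining the parts gives [-3; black].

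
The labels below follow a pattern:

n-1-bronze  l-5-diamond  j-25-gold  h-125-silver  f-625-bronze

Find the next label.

d-3125-diamond

Letter — letters move back 2 places in the alphabet: n, l, j, h, f → d.
Second component: 1, 5, 25, 125, 625 → 3125 (×5 each step).
Rank: bronze, diamond, gold, silver, bronze → diamond (repeats bronze → diamond → gold → silver).
Combining the parts gives d-3125-diamond.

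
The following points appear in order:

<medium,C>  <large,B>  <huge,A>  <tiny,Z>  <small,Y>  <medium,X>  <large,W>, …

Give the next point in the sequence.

<huge,V>

For the size, repeats medium → large → huge → tiny → small: medium, large, huge, tiny, small, medium, large → huge.
Letter — letters move back 1 place in the alphabet, wrapping A→Z: C, B, A, Z, Y, X, W → V.
So the next point is <huge,V>.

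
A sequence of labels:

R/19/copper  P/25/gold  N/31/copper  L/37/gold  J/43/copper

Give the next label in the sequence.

H/49/gold

Letter — letters move back 2 places in the alphabet: R, P, N, L, J → H.
Second component goes 19, 25, 31, 37, 43 → 49 (+6 each step).
Metal goes copper, gold, copper, gold, copper → gold (alternates copper ↔ gold).
Combining the parts gives H/49/gold.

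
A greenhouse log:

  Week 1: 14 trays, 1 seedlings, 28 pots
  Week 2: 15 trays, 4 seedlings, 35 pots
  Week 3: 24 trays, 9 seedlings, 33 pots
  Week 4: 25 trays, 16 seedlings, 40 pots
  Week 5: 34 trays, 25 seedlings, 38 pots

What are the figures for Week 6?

For the trays, alternating steps +1, +9, +1, +9, …: 14, 15, 24, 25, 34 → 35.
Seedlings goes 1, 4, 9, 16, 25 → 36 (perfect squares: 1², 2², 3², …).
Pots goes 28, 35, 33, 40, 38 → 45 (alternating steps +7, −2, +7, −2, …).
So the next line is 35 trays, 36 seedlings, 45 pots.

35 trays, 36 seedlings, 45 pots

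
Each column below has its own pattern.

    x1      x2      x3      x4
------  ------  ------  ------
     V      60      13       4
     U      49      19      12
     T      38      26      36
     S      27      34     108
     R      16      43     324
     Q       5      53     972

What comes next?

For the column x1, letters move back 1 place in the alphabet: V, U, T, S, R, Q → P.
Column x2: 60, 49, 38, 27, 16, 5 → -6 (−11 each step).
For the column x3, differences are 6, 7, 8, … (increasing by 1 each time): 13, 19, 26, 34, 43, 53 → 64.
Column x4: 4, 12, 36, 108, 324, 972 → 2916 (×3 each step).
Combining the parts gives P  -6  64  2916.

P  -6  64  2916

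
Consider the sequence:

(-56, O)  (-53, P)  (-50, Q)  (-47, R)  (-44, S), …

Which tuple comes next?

For the first entry, +3 each step: -56, -53, -50, -47, -44 → -41.
Letter — letters move forward 1 place in the alphabet: O, P, Q, R, S → T.
Putting it together: (-41, T).

(-41, T)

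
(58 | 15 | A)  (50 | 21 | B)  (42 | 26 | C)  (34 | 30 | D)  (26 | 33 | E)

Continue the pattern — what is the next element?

First component: −8 each step; 58, 50, 42, 34, 26 → 18.
Second component goes 15, 21, 26, 30, 33 → 35 (differences are 6, 5, 4, … (decreasing by 1 each time)).
Letter: letters move forward 1 place in the alphabet, so A, B, C, D, E → F.
Putting it together: (18 | 35 | F).

(18 | 35 | F)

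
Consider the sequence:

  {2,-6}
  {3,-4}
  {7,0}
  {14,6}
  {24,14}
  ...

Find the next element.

{37,24}

For the first value, differences are 1, 4, 7, … (increasing by 3 each time): 2, 3, 7, 14, 24 → 37.
Second value: differences are 2, 4, 6, … (increasing by 2 each time), so -6, -4, 0, 6, 14 → 24.
So the next element is {37,24}.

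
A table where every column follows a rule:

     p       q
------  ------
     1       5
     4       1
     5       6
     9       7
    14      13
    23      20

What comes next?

Column p — each term is the sum of the two before it: 1, 4, 5, 9, 14, 23 → 37.
Column q: each term is the sum of the two before it, so 5, 1, 6, 7, 13, 20 → 33.
Putting it together: 37  33.

37  33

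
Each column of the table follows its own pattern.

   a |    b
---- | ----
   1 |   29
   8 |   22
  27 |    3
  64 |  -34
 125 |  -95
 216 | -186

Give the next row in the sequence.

Column a goes 1, 8, 27, 64, 125, 216 → 343 (perfect cubes: 1³, 2³, 3³, …).
For the column b, together with the column a always sums to 30: 29, 22, 3, -34, -95, -186 → -313.
So the next row is 343  -313.

343  -313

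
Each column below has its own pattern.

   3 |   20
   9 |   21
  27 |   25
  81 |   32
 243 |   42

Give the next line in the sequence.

First component: ×3 each step; 3, 9, 27, 81, 243 → 729.
Second component goes 20, 21, 25, 32, 42 → 55 (differences are 1, 4, 7, … (increasing by 3 each time)).
Putting it together: 729  55.

729  55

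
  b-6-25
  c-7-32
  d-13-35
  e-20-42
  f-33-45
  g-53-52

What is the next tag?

For the letter, letters move forward 1 place in the alphabet: b, c, d, e, f, g → h.
For the second component, each term is the sum of the two before it: 6, 7, 13, 20, 33, 53 → 86.
Third component goes 25, 32, 35, 42, 45, 52 → 55 (alternating steps +7, +3, +7, +3, …).
Putting it together: h-86-55.

h-86-55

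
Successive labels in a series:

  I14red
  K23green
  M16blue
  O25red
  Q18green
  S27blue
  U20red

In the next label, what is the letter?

W

Letter: letters move forward 2 places in the alphabet, so I, K, M, O, Q, S, U → W.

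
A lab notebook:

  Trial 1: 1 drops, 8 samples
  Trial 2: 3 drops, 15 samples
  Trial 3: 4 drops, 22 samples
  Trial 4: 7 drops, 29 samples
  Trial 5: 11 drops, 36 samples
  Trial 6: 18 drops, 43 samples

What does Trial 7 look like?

Drops: each term is the sum of the two before it; 1, 3, 4, 7, 11, 18 → 29.
For the samples, +7 each step: 8, 15, 22, 29, 36, 43 → 50.
So the next record is 29 drops, 50 samples.

29 drops, 50 samples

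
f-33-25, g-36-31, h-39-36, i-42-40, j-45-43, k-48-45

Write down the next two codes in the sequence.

l-51-46 then m-54-46

Letter: letters move forward 1 place in the alphabet, so f, g, h, i, j, k → l → m.
Second component: +3 each step, so 33, 36, 39, 42, 45, 48 → 51 → 54.
Third component: 25, 31, 36, 40, 43, 45 → 46 → 46 (differences are 6, 5, 4, … (decreasing by 1 each time)).
Putting the parts together: l-51-46 and then m-54-46.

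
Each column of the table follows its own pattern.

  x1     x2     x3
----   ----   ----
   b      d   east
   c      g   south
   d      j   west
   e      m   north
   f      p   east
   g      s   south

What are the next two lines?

h  v  west; i  y  north

Column x1 goes b, c, d, e, f, g → h → i (letters move forward 1 place in the alphabet).
For the column x2, letters move forward 3 places in the alphabet: d, g, j, m, p, s → v → y.
Column x3: repeats east → south → west → north, so east, south, west, north, east, south → west → north.
So the next two lines are h  v  west and i  y  north.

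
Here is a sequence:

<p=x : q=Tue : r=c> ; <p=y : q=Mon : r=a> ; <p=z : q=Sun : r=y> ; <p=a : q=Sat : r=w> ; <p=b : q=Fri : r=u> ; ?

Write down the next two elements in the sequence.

P: letters move forward 1 place in the alphabet, wrapping Z→A, so x, y, z, a, b → c → d.
Q — runs backward through the weekdays Mon→Sun: Tue, Mon, Sun, Sat, Fri → Thu → Wed.
For the r, letters move back 2 places in the alphabet, wrapping A→Z: c, a, y, w, u → s → q.
Putting the parts together: <p=c : q=Thu : r=s> and then <p=d : q=Wed : r=q>.

<p=c : q=Thu : r=s>, <p=d : q=Wed : r=q>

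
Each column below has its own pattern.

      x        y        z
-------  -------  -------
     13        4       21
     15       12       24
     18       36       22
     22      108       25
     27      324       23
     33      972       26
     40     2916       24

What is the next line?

Column x: 13, 15, 18, 22, 27, 33, 40 → 48 (differences are 2, 3, 4, … (increasing by 1 each time)).
For the column y, ×3 each step: 4, 12, 36, 108, 324, 972, 2916 → 8748.
Column z: alternating steps +3, −2, +3, −2, …, so 21, 24, 22, 25, 23, 26, 24 → 27.
Combining the parts gives 48  8748  27.

48  8748  27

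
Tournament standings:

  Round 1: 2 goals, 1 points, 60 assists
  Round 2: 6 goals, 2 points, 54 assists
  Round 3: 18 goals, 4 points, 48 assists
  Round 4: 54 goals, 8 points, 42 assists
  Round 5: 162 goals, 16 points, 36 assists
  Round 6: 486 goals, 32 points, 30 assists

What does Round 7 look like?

Goals: ×3 each step; 2, 6, 18, 54, 162, 486 → 1458.
Points: ×2 each step, so 1, 2, 4, 8, 16, 32 → 64.
Assists: −6 each step, so 60, 54, 48, 42, 36, 30 → 24.
Putting it together: 1458 goals, 64 points, 24 assists.

1458 goals, 64 points, 24 assists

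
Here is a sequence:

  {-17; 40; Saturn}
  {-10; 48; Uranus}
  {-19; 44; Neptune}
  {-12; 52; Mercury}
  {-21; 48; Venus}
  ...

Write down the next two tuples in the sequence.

{-14; 56; Earth}, {-23; 52; Mars}

First slot goes -17, -10, -19, -12, -21 → -14 → -23 (alternating steps +7, −9, +7, −9, …).
Second slot: alternating steps +8, −4, +8, −4, …, so 40, 48, 44, 52, 48 → 56 → 52.
Planet: runs through the planets Mercury→Neptune, so Saturn, Uranus, Neptune, Mercury, Venus → Earth → Mars.
So the next two tuples are {-14; 56; Earth} and {-23; 52; Mars}.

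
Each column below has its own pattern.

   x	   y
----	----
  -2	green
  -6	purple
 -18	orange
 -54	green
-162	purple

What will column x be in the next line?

Column x: ×3 each step, so -2, -6, -18, -54, -162 → -486.

-486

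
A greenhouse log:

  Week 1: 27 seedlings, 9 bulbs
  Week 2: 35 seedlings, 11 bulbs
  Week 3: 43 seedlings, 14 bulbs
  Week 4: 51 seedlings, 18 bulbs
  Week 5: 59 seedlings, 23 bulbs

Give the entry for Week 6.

Seedlings goes 27, 35, 43, 51, 59 → 67 (+8 each step).
Bulbs — differences are 2, 3, 4, … (increasing by 1 each time): 9, 11, 14, 18, 23 → 29.
So the next row is 67 seedlings, 29 bulbs.

67 seedlings, 29 bulbs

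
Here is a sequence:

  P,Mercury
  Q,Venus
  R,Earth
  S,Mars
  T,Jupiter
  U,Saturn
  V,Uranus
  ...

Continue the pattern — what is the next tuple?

W,Neptune

Letter: letters move forward 1 place in the alphabet, so P, Q, R, S, T, U, V → W.
Planet: runs through the planets Mercury→Neptune, so Mercury, Venus, Earth, Mars, Jupiter, Saturn, Uranus → Neptune.
Combining the parts gives W,Neptune.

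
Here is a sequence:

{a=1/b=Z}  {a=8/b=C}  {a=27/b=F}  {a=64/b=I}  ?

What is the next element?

{a=125/b=L}

For the a, perfect cubes: 1³, 2³, 3³, …: 1, 8, 27, 64 → 125.
B: letters move forward 3 places in the alphabet, wrapping Z→A; Z, C, F, I → L.
So the next element is {a=125/b=L}.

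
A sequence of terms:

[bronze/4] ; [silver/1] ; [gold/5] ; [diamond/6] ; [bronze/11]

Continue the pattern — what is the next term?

For the rank, repeats bronze → silver → gold → diamond: bronze, silver, gold, diamond, bronze → silver.
For the second coordinate, each term is the sum of the two before it: 4, 1, 5, 6, 11 → 17.
So the next term is [silver/17].

[silver/17]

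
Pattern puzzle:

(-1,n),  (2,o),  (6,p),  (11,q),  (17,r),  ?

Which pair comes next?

(24,s)

First value: differences are 3, 4, 5, … (increasing by 1 each time); -1, 2, 6, 11, 17 → 24.
Letter — letters move forward 1 place in the alphabet: n, o, p, q, r → s.
Putting it together: (24,s).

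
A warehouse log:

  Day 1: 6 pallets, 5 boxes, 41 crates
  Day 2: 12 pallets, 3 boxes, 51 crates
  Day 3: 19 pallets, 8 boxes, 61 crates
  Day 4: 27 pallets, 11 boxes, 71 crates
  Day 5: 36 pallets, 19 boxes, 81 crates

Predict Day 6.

46 pallets, 30 boxes, 91 crates

Pallets: 6, 12, 19, 27, 36 → 46 (differences are 6, 7, 8, … (increasing by 1 each time)).
Boxes goes 5, 3, 8, 11, 19 → 30 (each term is the sum of the two before it).
Crates goes 41, 51, 61, 71, 81 → 91 (+10 each step).
Putting it together: 46 pallets, 30 boxes, 91 crates.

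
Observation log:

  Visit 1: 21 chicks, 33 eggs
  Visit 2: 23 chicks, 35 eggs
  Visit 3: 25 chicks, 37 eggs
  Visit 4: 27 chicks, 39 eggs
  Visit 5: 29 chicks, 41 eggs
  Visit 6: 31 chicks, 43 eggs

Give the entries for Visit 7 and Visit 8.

Chicks goes 21, 23, 25, 27, 29, 31 → 33 → 35 (+2 each step).
For the eggs, always 12 more than the chicks: 33, 35, 37, 39, 41, 43 → 45 → 47.
Putting the parts together: 33 chicks, 45 eggs and then 35 chicks, 47 eggs.

33 chicks, 45 eggs; 35 chicks, 47 eggs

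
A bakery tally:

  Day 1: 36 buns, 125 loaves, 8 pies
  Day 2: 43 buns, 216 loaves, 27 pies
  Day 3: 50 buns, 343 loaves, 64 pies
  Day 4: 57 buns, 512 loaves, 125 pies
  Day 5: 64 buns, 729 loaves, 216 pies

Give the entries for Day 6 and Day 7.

71 buns, 1000 loaves, 343 pies; 78 buns, 1331 loaves, 512 pies

Buns: +7 each step, so 36, 43, 50, 57, 64 → 71 → 78.
For the loaves, perfect cubes: 5³, 6³, 7³, …: 125, 216, 343, 512, 729 → 1000 → 1331.
Pies: perfect cubes: 2³, 3³, 4³, …; 8, 27, 64, 125, 216 → 343 → 512.
So the next two rows are 71 buns, 1000 loaves, 343 pies and 78 buns, 1331 loaves, 512 pies.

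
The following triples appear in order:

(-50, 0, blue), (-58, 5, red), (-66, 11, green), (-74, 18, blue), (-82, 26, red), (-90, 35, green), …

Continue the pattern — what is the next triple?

(-98, 45, blue)

For the first coordinate, −8 each step: -50, -58, -66, -74, -82, -90 → -98.
Second coordinate — differences are 5, 6, 7, … (increasing by 1 each time): 0, 5, 11, 18, 26, 35 → 45.
Colour: blue, red, green, blue, red, green → blue (repeats blue → red → green).
So the next triple is (-98, 45, blue).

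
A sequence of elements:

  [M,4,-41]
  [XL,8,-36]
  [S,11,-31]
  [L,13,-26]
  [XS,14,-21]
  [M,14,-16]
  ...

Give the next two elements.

Size — repeats M → XL → S → L → XS: M, XL, S, L, XS, M → XL → S.
For the second part, differences are 4, 3, 2, … (decreasing by 1 each time): 4, 8, 11, 13, 14, 14 → 13 → 11.
For the third part, +5 each step: -41, -36, -31, -26, -21, -16 → -11 → -6.
So the next two elements are [XL,13,-11] and [S,11,-6].

[XL,13,-11], [S,11,-6]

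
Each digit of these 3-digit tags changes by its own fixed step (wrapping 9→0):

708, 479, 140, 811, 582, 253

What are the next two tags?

924 then 695

First digit goes 7, 4, 1, 8, 5, 2 → 9 → 6 (−3 each step, mod 10).
For the second digit, −3 each step, mod 10: 0, 7, 4, 1, 8, 5 → 2 → 9.
Third digit goes 8, 9, 0, 1, 2, 3 → 4 → 5 (+1 each step, mod 10).
Putting the parts together: 924 and then 695.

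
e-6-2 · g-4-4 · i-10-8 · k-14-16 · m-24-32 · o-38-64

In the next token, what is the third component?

128

Letter: e, g, i, k, m, o → q (letters move forward 2 places in the alphabet).
Second component: each term is the sum of the two before it, so 6, 4, 10, 14, 24, 38 → 62.
Third component — ×2 each step: 2, 4, 8, 16, 32, 64 → 128.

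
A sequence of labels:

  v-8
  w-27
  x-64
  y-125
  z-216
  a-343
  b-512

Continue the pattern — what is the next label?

Letter: letters move forward 1 place in the alphabet, wrapping Z→A, so v, w, x, y, z, a, b → c.
Second component: 8, 27, 64, 125, 216, 343, 512 → 729 (perfect cubes: 2³, 3³, 4³, …).
Putting it together: c-729.

c-729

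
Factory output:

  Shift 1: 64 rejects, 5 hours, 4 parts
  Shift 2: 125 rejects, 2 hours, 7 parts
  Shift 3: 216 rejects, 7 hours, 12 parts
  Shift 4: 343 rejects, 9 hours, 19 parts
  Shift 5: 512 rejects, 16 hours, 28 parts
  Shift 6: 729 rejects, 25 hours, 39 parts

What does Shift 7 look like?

For the rejects, perfect cubes: 4³, 5³, 6³, …: 64, 125, 216, 343, 512, 729 → 1000.
Hours goes 5, 2, 7, 9, 16, 25 → 41 (each term is the sum of the two before it).
For the parts, differences are 3, 5, 7, … (increasing by 2 each time): 4, 7, 12, 19, 28, 39 → 52.
Putting it together: 1000 rejects, 41 hours, 52 parts.

1000 rejects, 41 hours, 52 parts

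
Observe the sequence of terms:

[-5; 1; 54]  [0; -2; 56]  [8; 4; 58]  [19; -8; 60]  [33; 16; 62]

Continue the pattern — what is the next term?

[50; -32; 64]

First component — differences are 5, 8, 11, … (increasing by 3 each time): -5, 0, 8, 19, 33 → 50.
Second component — ×(-2) each step: 1, -2, 4, -8, 16 → -32.
Third component: +2 each step, so 54, 56, 58, 60, 62 → 64.
So the next term is [50; -32; 64].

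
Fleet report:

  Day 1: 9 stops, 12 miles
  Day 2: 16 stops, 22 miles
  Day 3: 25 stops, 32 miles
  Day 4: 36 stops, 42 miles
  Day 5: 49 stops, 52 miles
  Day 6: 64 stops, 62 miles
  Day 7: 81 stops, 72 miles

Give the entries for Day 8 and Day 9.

100 stops, 82 miles; 121 stops, 92 miles

Stops: 9, 16, 25, 36, 49, 64, 81 → 100 → 121 (perfect squares: 3², 4², 5², …).
For the miles, +10 each step: 12, 22, 32, 42, 52, 62, 72 → 82 → 92.
Putting the parts together: 100 stops, 82 miles and then 121 stops, 92 miles.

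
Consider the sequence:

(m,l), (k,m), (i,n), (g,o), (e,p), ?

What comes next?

First letter: letters move back 2 places in the alphabet, so m, k, i, g, e → c.
Second letter: letters move forward 1 place in the alphabet; l, m, n, o, p → q.
Putting it together: (c,q).

(c,q)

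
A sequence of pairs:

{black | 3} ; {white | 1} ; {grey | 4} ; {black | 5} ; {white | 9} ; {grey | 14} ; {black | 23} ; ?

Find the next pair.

Shade: black, white, grey, black, white, grey, black → white (repeats black → white → grey).
Second value: each term is the sum of the two before it, so 3, 1, 4, 5, 9, 14, 23 → 37.
Combining the parts gives {white | 37}.

{white | 37}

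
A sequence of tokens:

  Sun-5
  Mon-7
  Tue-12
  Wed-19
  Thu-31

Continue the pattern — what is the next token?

For the day, runs through the weekdays Mon→Sun: Sun, Mon, Tue, Wed, Thu → Fri.
Second component: 5, 7, 12, 19, 31 → 50 (each term is the sum of the two before it).
So the next token is Fri-50.

Fri-50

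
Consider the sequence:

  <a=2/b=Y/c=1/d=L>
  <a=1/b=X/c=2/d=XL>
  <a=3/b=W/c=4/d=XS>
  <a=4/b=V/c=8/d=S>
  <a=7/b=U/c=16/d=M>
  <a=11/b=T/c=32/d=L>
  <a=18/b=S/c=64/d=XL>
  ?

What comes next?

A goes 2, 1, 3, 4, 7, 11, 18 → 29 (each term is the sum of the two before it).
B: Y, X, W, V, U, T, S → R (letters move back 1 place in the alphabet).
C: ×2 each step; 1, 2, 4, 8, 16, 32, 64 → 128.
D: repeats L → XL → XS → S → M, so L, XL, XS, S, M, L, XL → XS.
Combining the parts gives <a=29/b=R/c=128/d=XS>.

<a=29/b=R/c=128/d=XS>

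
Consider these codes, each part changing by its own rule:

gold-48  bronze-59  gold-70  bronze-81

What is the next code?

Rank: alternates gold ↔ bronze; gold, bronze, gold, bronze → gold.
Second component goes 48, 59, 70, 81 → 92 (+11 each step).
So the next code is gold-92.

gold-92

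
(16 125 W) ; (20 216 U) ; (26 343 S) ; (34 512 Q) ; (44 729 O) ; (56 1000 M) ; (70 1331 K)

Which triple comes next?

(86 1728 I)

First component — differences are 4, 6, 8, … (increasing by 2 each time): 16, 20, 26, 34, 44, 56, 70 → 86.
For the second component, perfect cubes: 5³, 6³, 7³, …: 125, 216, 343, 512, 729, 1000, 1331 → 1728.
For the letter, letters move back 2 places in the alphabet: W, U, S, Q, O, M, K → I.
So the next triple is (86 1728 I).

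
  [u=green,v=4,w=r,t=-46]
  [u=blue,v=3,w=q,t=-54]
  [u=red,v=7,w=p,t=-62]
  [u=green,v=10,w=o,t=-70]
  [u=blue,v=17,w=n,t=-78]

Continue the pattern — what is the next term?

[u=red,v=27,w=m,t=-86]

U: green, blue, red, green, blue → red (repeats green → blue → red).
V: 4, 3, 7, 10, 17 → 27 (each term is the sum of the two before it).
W: r, q, p, o, n → m (letters move back 1 place in the alphabet).
T: −8 each step; -46, -54, -62, -70, -78 → -86.
So the next term is [u=red,v=27,w=m,t=-86].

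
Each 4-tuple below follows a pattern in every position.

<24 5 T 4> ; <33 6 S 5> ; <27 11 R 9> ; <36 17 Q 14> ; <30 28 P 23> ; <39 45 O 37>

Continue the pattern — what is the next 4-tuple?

For the first value, alternating steps +9, −6, +9, −6, …: 24, 33, 27, 36, 30, 39 → 33.
Second value: 5, 6, 11, 17, 28, 45 → 73 (each term is the sum of the two before it).
Letter: letters move back 1 place in the alphabet, so T, S, R, Q, P, O → N.
Fourth value: 4, 5, 9, 14, 23, 37 → 60 (each term is the sum of the two before it).
So the next 4-tuple is <33 73 N 60>.

<33 73 N 60>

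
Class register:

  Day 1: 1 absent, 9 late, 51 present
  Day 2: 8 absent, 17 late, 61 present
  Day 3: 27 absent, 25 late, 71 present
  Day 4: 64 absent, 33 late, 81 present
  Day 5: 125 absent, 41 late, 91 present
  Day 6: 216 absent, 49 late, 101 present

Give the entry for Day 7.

For the absent, perfect cubes: 1³, 2³, 3³, …: 1, 8, 27, 64, 125, 216 → 343.
Late: +8 each step; 9, 17, 25, 33, 41, 49 → 57.
Present — +10 each step: 51, 61, 71, 81, 91, 101 → 111.
Putting it together: 343 absent, 57 late, 111 present.

343 absent, 57 late, 111 present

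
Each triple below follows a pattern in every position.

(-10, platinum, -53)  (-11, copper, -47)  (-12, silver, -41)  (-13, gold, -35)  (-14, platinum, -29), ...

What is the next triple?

For the first entry, −1 each step: -10, -11, -12, -13, -14 → -15.
Metal: repeats platinum → copper → silver → gold; platinum, copper, silver, gold, platinum → copper.
Third entry: -53, -47, -41, -35, -29 → -23 (+6 each step).
Putting it together: (-15, copper, -23).

(-15, copper, -23)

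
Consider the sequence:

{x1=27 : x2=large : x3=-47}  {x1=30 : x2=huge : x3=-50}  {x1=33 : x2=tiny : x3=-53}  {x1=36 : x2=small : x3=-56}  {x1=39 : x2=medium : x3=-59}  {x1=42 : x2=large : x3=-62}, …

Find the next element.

{x1=45 : x2=huge : x3=-65}

X1: 27, 30, 33, 36, 39, 42 → 45 (+3 each step).
For the x2, repeats large → huge → tiny → small → medium: large, huge, tiny, small, medium, large → huge.
X3: -47, -50, -53, -56, -59, -62 → -65 (−3 each step).
Putting it together: {x1=45 : x2=huge : x3=-65}.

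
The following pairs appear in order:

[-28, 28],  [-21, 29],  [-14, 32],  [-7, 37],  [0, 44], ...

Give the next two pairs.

First entry: -28, -21, -14, -7, 0 → 7 → 14 (+7 each step).
Second entry: differences are 1, 3, 5, … (increasing by 2 each time); 28, 29, 32, 37, 44 → 53 → 64.
So the next two pairs are [7, 53] and [14, 64].

[7, 53], [14, 64]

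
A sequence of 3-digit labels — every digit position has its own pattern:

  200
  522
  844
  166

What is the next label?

488

For the first digit, +3 each step, mod 10: 2, 5, 8, 1 → 4.
Second digit: +2 each step, mod 10, so 0, 2, 4, 6 → 8.
Third digit: +2 each step, mod 10; 0, 2, 4, 6 → 8.
So the next label is 488.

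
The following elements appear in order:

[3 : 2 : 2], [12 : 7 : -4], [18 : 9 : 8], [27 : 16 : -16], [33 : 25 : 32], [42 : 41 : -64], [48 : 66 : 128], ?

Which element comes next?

[57 : 107 : -256]

First coordinate goes 3, 12, 18, 27, 33, 42, 48 → 57 (alternating steps +9, +6, +9, +6, …).
Second coordinate: each term is the sum of the two before it, so 2, 7, 9, 16, 25, 41, 66 → 107.
Third coordinate: ×(-2) each step, so 2, -4, 8, -16, 32, -64, 128 → -256.
Putting it together: [57 : 107 : -256].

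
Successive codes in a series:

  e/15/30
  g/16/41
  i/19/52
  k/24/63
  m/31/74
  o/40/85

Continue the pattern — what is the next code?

q/51/96

For the letter, letters move forward 2 places in the alphabet: e, g, i, k, m, o → q.
For the second component, differences are 1, 3, 5, … (increasing by 2 each time): 15, 16, 19, 24, 31, 40 → 51.
Third component: +11 each step; 30, 41, 52, 63, 74, 85 → 96.
Putting it together: q/51/96.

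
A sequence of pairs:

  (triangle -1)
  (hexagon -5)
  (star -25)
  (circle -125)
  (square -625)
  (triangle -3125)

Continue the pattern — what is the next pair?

Shape — repeats triangle → hexagon → star → circle → square: triangle, hexagon, star, circle, square, triangle → hexagon.
Second slot: -1, -5, -25, -125, -625, -3125 → -15625 (×5 each step).
Combining the parts gives (hexagon -15625).

(hexagon -15625)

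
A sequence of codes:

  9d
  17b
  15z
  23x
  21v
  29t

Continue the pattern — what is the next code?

For the first component, alternating steps +8, −2, +8, −2, …: 9, 17, 15, 23, 21, 29 → 27.
Letter: d, b, z, x, v, t → r (letters move back 2 places in the alphabet, wrapping A→Z).
So the next code is 27r.

27r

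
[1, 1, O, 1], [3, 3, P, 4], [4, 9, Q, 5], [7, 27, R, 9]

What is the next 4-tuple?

First entry: each term is the sum of the two before it, so 1, 3, 4, 7 → 11.
For the second entry, ×3 each step: 1, 3, 9, 27 → 81.
For the letter, letters move forward 1 place in the alphabet: O, P, Q, R → S.
Fourth entry: each term is the sum of the two before it, so 1, 4, 5, 9 → 14.
So the next 4-tuple is [11, 81, S, 14].

[11, 81, S, 14]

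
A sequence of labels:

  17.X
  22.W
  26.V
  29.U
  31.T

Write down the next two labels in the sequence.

32.S then 32.R

First component: differences are 5, 4, 3, … (decreasing by 1 each time), so 17, 22, 26, 29, 31 → 32 → 32.
For the letter, letters move back 1 place in the alphabet: X, W, V, U, T → S → R.
Putting the parts together: 32.S and then 32.R.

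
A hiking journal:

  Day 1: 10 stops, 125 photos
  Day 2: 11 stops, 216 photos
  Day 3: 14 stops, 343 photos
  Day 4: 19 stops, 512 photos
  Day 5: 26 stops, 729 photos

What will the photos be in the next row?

Photos: perfect cubes: 5³, 6³, 7³, …, so 125, 216, 343, 512, 729 → 1000.

1000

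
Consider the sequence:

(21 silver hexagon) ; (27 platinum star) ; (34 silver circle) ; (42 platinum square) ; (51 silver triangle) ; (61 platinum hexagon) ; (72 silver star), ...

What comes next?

First slot — differences are 6, 7, 8, … (increasing by 1 each time): 21, 27, 34, 42, 51, 61, 72 → 84.
Metal — alternates silver ↔ platinum: silver, platinum, silver, platinum, silver, platinum, silver → platinum.
Shape goes hexagon, star, circle, square, triangle, hexagon, star → circle (repeats hexagon → star → circle → square → triangle).
Combining the parts gives (84 platinum circle).

(84 platinum circle)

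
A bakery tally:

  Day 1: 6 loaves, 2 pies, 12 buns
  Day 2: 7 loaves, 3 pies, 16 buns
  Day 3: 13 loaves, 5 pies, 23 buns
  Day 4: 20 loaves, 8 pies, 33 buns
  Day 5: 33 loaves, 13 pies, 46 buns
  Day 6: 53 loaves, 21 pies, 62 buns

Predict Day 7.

86 loaves, 34 pies, 81 buns

For the loaves, each term is the sum of the two before it: 6, 7, 13, 20, 33, 53 → 86.
Pies: each term is the sum of the two before it; 2, 3, 5, 8, 13, 21 → 34.
For the buns, differences are 4, 7, 10, … (increasing by 3 each time): 12, 16, 23, 33, 46, 62 → 81.
Putting it together: 86 loaves, 34 pies, 81 buns.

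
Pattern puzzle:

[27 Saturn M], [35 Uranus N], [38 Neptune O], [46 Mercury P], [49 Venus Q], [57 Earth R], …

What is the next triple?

[60 Mars S]

First component — alternating steps +8, +3, +8, +3, …: 27, 35, 38, 46, 49, 57 → 60.
Planet: runs through the planets Mercury→Neptune, so Saturn, Uranus, Neptune, Mercury, Venus, Earth → Mars.
Letter goes M, N, O, P, Q, R → S (letters move forward 1 place in the alphabet).
So the next triple is [60 Mars S].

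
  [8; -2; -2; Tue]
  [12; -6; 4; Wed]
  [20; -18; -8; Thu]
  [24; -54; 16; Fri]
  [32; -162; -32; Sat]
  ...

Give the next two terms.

First part — alternating steps +4, +8, +4, +8, …: 8, 12, 20, 24, 32 → 36 → 44.
Second part: ×3 each step, so -2, -6, -18, -54, -162 → -486 → -1458.
Third part: ×(-2) each step; -2, 4, -8, 16, -32 → 64 → -128.
Day: runs through the weekdays Mon→Sun; Tue, Wed, Thu, Fri, Sat → Sun → Mon.
So the next two terms are [36; -486; 64; Sun] and [44; -1458; -128; Mon].

[36; -486; 64; Sun], [44; -1458; -128; Mon]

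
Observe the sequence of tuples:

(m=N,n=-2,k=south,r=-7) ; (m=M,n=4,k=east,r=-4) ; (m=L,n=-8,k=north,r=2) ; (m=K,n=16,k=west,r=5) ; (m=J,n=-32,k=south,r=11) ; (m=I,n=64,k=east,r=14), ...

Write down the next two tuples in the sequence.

M — letters move back 1 place in the alphabet: N, M, L, K, J, I → H → G.
For the n, ×(-2) each step: -2, 4, -8, 16, -32, 64 → -128 → 256.
K: repeats south → east → north → west; south, east, north, west, south, east → north → west.
R — alternating steps +3, +6, +3, +6, …: -7, -4, 2, 5, 11, 14 → 20 → 23.
So the next two tuples are (m=H,n=-128,k=north,r=20) and (m=G,n=256,k=west,r=23).

(m=H,n=-128,k=north,r=20), (m=G,n=256,k=west,r=23)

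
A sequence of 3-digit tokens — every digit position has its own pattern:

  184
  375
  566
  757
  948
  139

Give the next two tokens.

320 then 511

First digit — +2 each step, mod 10: 1, 3, 5, 7, 9, 1 → 3 → 5.
Second digit — −1 each step, mod 10: 8, 7, 6, 5, 4, 3 → 2 → 1.
Third digit: 4, 5, 6, 7, 8, 9 → 0 → 1 (+1 each step, mod 10).
So the next two tokens are 320 and 511.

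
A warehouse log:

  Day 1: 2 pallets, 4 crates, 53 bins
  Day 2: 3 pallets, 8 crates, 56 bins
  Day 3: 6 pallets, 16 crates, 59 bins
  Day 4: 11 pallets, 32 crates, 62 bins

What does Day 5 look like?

18 pallets, 64 crates, 65 bins

Pallets: 2, 3, 6, 11 → 18 (differences are 1, 3, 5, … (increasing by 2 each time)).
Crates: ×2 each step, so 4, 8, 16, 32 → 64.
For the bins, +3 each step: 53, 56, 59, 62 → 65.
So the next line is 18 pallets, 64 crates, 65 bins.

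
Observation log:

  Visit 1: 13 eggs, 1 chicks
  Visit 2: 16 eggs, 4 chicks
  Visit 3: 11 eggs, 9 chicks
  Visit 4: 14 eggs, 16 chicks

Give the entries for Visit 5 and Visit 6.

9 eggs, 25 chicks; 12 eggs, 36 chicks

Eggs: 13, 16, 11, 14 → 9 → 12 (alternating steps +3, −5, +3, −5, …).
Chicks — perfect squares: 1², 2², 3², …: 1, 4, 9, 16 → 25 → 36.
So the next two records are 9 eggs, 25 chicks and 12 eggs, 36 chicks.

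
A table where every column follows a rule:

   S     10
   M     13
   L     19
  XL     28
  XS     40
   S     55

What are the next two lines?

M  73; L  94

Size — repeats S → M → L → XL → XS: S, M, L, XL, XS, S → M → L.
Second component: differences are 3, 6, 9, … (increasing by 3 each time), so 10, 13, 19, 28, 40, 55 → 73 → 94.
Putting the parts together: M  73 and then L  94.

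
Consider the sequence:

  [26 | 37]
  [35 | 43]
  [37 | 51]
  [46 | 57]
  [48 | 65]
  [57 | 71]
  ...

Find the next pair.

First entry: alternating steps +9, +2, +9, +2, …; 26, 35, 37, 46, 48, 57 → 59.
Second entry: alternating steps +6, +8, +6, +8, …; 37, 43, 51, 57, 65, 71 → 79.
Combining the parts gives [59 | 79].

[59 | 79]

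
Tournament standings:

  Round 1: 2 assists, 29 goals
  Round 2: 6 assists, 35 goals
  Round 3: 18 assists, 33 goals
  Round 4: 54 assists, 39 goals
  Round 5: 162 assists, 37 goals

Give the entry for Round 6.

486 assists, 43 goals

Assists: ×3 each step; 2, 6, 18, 54, 162 → 486.
Goals goes 29, 35, 33, 39, 37 → 43 (alternating steps +6, −2, +6, −2, …).
Combining the parts gives 486 assists, 43 goals.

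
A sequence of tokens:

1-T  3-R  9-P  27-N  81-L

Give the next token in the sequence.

243-J

First component: 1, 3, 9, 27, 81 → 243 (×3 each step).
Letter — letters move back 2 places in the alphabet: T, R, P, N, L → J.
Combining the parts gives 243-J.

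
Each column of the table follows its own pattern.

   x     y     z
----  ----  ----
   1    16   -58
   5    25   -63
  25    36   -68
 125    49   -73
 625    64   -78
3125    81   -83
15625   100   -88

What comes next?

Column x goes 1, 5, 25, 125, 625, 3125, 15625 → 78125 (×5 each step).
Column y: perfect squares: 4², 5², 6², …; 16, 25, 36, 49, 64, 81, 100 → 121.
Column z: −5 each step; -58, -63, -68, -73, -78, -83, -88 → -93.
Combining the parts gives 78125  121  -93.

78125  121  -93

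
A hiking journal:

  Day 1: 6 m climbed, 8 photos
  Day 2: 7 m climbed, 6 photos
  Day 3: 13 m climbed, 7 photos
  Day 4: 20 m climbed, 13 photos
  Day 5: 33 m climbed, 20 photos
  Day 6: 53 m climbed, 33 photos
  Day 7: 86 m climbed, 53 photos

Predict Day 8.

139 m climbed, 86 photos

M climbed — each term is the sum of the two before it: 6, 7, 13, 20, 33, 53, 86 → 139.
Photos: always the previous value of the m climbed; 8, 6, 7, 13, 20, 33, 53 → 86.
Combining the parts gives 139 m climbed, 86 photos.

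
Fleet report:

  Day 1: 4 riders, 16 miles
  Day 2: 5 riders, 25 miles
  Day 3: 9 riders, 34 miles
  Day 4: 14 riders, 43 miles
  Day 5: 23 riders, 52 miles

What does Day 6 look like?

For the riders, each term is the sum of the two before it: 4, 5, 9, 14, 23 → 37.
Miles: +9 each step, so 16, 25, 34, 43, 52 → 61.
Putting it together: 37 riders, 61 miles.

37 riders, 61 miles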